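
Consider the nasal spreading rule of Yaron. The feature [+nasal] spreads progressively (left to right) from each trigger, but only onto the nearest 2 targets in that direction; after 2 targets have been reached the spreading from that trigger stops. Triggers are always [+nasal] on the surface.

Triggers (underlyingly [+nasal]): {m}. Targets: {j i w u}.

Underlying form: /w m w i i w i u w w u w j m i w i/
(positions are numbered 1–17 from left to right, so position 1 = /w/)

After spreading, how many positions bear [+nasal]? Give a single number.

From /m/ at 2 rightward: 3 /w/ → [+nasal]; 4 /i/ → [+nasal]; bound reached.
From /m/ at 14 rightward: 15 /i/ → [+nasal]; 16 /w/ → [+nasal]; bound reached.
Targets with no active source: positions 1 5 6 7 8 9 10 11 12 13 17 stay [-nasal].
[+nasal] positions on the surface: 2 3 4 14 15 16.

6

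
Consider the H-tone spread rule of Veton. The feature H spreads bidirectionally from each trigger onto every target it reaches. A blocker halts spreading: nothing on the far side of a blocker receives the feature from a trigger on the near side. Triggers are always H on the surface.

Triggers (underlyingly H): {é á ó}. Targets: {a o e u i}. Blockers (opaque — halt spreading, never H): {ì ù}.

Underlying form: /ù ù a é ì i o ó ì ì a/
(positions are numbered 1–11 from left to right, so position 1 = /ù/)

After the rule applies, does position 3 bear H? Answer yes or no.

yes

From /é/ at 4 rightward: 5 /ì/ blocks.
From /é/ at 4 leftward: 3 /a/ → H; 2 /ù/ blocks.
From /ó/ at 8 rightward: 9 /ì/ blocks.
From /ó/ at 8 leftward: 7 /o/ → H; 6 /i/ → H; 5 /ì/ blocks.
Target with no active source: position 11 stays [-high tone].
H positions on the surface: 3 4 6 7 8.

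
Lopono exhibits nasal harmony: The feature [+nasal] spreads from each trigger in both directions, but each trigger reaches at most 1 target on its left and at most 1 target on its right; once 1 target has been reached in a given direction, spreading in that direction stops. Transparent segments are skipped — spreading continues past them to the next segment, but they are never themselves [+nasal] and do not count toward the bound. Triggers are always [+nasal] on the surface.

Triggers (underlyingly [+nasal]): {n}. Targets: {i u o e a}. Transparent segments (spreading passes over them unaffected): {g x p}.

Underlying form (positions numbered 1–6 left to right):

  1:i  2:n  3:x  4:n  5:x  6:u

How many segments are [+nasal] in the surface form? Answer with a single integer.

4

From /n/ at 2 rightward: 3 /x/ transparent; 4 /n/ is itself a trigger — this domain ends here.
From /n/ at 2 leftward: 1 /i/ → [+nasal]; bound reached.
From /n/ at 4 rightward: 5 /x/ transparent; 6 /u/ → [+nasal]; bound reached.
From /n/ at 4 leftward: 3 /x/ transparent; 2 /n/ is itself a trigger — this domain ends here.
[+nasal] positions on the surface: 1 2 4 6.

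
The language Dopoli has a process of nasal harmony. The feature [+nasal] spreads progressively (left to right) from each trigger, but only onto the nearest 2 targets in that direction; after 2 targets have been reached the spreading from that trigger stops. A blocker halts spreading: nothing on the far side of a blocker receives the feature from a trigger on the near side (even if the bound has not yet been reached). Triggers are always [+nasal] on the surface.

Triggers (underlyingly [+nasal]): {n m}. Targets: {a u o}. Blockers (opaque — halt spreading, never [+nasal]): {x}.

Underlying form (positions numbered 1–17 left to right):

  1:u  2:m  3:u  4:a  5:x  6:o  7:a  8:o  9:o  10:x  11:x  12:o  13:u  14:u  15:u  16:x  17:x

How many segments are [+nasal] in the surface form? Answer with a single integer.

3

From /m/ at 2 rightward: 3 /u/ → [+nasal]; 4 /a/ → [+nasal]; bound reached.
Targets with no active source: positions 1 6 7 8 9 12 13 14 15 stay [-nasal].
[+nasal] positions on the surface: 2 3 4.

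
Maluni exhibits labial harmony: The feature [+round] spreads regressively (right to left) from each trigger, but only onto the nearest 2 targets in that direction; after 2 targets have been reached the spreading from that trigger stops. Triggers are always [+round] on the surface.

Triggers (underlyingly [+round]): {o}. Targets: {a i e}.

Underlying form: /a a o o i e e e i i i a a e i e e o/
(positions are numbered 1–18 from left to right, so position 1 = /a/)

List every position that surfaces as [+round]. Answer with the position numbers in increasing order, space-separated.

1 2 3 4 16 17 18

From /o/ at 3 leftward: 2 /a/ → [+round]; 1 /a/ → [+round]; bound reached.
From /o/ at 4 leftward: 3 /o/ is itself a trigger — this domain ends here.
From /o/ at 18 leftward: 17 /e/ → [+round]; 16 /e/ → [+round]; bound reached.
Targets with no active source: positions 5 6 7 8 9 10 11 12 13 14 15 stay [-round].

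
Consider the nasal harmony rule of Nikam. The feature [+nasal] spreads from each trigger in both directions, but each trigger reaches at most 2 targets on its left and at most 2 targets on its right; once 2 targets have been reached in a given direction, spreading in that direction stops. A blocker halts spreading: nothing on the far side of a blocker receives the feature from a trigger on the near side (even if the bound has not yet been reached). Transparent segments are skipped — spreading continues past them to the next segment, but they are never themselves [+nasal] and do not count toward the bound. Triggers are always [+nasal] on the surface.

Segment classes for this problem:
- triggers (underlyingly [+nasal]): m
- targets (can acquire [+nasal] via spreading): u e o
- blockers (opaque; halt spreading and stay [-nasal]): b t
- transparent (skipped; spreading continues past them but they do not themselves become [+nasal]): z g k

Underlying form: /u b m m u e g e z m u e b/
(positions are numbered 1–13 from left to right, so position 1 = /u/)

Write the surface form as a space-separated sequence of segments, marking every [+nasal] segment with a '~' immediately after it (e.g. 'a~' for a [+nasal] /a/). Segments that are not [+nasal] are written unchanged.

From /m/ at 3 rightward: 4 /m/ is itself a trigger — this domain ends here.
From /m/ at 3 leftward: 2 /b/ blocks.
From /m/ at 4 rightward: 5 /u/ → [+nasal]; 6 /e/ → [+nasal]; bound reached.
From /m/ at 4 leftward: 3 /m/ is itself a trigger — this domain ends here.
From /m/ at 10 rightward: 11 /u/ → [+nasal]; 12 /e/ → [+nasal]; bound reached.
From /m/ at 10 leftward: 9 /z/ transparent; 8 /e/ → [+nasal]; 7 /g/ transparent; 6 /e/ → [+nasal]; bound reached.
Target with no active source: position 1 stays [-nasal].
[+nasal] positions on the surface: 3 4 5 6 8 10 11 12.

u b m~ m~ u~ e~ g e~ z m~ u~ e~ b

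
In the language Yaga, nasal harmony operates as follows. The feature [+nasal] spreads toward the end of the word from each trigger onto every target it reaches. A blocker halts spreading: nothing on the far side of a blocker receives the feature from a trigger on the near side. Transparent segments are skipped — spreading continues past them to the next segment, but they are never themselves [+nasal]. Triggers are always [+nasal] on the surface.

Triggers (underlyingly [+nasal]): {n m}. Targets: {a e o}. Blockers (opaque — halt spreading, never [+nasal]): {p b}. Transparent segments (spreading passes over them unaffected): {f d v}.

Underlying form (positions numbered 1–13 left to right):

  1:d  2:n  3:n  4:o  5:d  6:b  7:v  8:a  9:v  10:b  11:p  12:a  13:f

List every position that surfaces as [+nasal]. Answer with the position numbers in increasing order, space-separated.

From /n/ at 2 rightward: 3 /n/ is itself a trigger — this domain ends here.
From /n/ at 3 rightward: 4 /o/ → [+nasal]; 5 /d/ transparent; 6 /b/ blocks.
Targets with no active source: positions 8 12 stay [-nasal].

2 3 4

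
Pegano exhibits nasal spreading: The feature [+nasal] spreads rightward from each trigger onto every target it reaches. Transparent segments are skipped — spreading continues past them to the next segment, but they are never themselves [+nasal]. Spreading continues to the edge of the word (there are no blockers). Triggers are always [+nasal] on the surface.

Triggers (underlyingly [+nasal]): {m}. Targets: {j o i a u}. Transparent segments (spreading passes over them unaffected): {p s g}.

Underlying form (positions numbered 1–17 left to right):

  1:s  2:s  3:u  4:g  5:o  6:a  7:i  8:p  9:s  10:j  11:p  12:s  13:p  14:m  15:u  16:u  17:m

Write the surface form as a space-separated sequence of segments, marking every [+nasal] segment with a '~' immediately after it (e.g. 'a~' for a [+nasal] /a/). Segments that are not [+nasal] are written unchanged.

s s u g o a i p s j p s p m~ u~ u~ m~

From /m/ at 14 rightward: 15 /u/ → [+nasal]; 16 /u/ → [+nasal]; 17 /m/ is itself a trigger — this domain ends here.
From /m/ at 17 rightward: word edge.
Targets with no active source: positions 3 5 6 7 10 stay [-nasal].
[+nasal] positions on the surface: 14 15 16 17.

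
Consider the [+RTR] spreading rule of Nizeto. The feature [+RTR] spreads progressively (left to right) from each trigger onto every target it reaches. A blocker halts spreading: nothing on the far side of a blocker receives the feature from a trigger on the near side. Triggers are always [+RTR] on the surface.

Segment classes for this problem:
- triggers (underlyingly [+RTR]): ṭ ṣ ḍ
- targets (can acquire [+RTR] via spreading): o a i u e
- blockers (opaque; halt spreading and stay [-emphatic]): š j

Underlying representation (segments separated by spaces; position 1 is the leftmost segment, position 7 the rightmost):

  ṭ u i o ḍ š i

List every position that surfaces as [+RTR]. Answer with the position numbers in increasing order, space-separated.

1 2 3 4 5

From /ṭ/ at 1 rightward: 2 /u/ → [+RTR]; 3 /i/ → [+RTR]; 4 /o/ → [+RTR]; 5 /ḍ/ is itself a trigger — this domain ends here.
From /ḍ/ at 5 rightward: 6 /š/ blocks.
Target with no active source: position 7 stays [-emphatic].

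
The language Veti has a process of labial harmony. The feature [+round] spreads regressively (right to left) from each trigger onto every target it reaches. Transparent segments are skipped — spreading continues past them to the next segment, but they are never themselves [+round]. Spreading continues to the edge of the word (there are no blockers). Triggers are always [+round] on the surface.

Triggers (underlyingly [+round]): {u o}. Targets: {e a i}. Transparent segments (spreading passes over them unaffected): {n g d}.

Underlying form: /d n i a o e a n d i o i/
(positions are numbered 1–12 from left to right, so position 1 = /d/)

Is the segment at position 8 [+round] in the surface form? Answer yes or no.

no

From /o/ at 5 leftward: 4 /a/ → [+round]; 3 /i/ → [+round]; 2 /n/ transparent; 1 /d/ transparent; word edge.
From /o/ at 11 leftward: 10 /i/ → [+round]; 9 /d/ transparent; 8 /n/ transparent; 7 /a/ → [+round]; 6 /e/ → [+round]; 5 /o/ is itself a trigger — this domain ends here.
Target with no active source: position 12 stays [-round].
[+round] positions on the surface: 3 4 5 6 7 10 11.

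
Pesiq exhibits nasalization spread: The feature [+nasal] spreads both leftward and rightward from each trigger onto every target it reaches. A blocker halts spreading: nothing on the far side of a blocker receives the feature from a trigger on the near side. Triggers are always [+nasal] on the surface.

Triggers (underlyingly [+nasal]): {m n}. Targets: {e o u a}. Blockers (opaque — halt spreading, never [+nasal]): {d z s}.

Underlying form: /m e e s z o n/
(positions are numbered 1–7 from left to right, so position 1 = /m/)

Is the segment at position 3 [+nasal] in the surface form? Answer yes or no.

From /m/ at 1 rightward: 2 /e/ → [+nasal]; 3 /e/ → [+nasal]; 4 /s/ blocks.
From /m/ at 1 leftward: word edge.
From /n/ at 7 rightward: word edge.
From /n/ at 7 leftward: 6 /o/ → [+nasal]; 5 /z/ blocks.
[+nasal] positions on the surface: 1 2 3 6 7.

yes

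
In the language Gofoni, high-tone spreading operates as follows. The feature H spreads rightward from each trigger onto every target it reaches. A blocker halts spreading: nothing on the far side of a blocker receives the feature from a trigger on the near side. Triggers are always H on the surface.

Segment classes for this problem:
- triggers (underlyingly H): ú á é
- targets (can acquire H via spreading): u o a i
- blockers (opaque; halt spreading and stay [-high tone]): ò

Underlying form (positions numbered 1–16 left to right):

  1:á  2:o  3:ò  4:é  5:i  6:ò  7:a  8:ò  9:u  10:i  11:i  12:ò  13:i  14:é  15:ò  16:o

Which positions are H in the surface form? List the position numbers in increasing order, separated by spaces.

1 2 4 5 14

From /á/ at 1 rightward: 2 /o/ → H; 3 /ò/ blocks.
From /é/ at 4 rightward: 5 /i/ → H; 6 /ò/ blocks.
From /é/ at 14 rightward: 15 /ò/ blocks.
Targets with no active source: positions 7 9 10 11 13 16 stay [-high tone].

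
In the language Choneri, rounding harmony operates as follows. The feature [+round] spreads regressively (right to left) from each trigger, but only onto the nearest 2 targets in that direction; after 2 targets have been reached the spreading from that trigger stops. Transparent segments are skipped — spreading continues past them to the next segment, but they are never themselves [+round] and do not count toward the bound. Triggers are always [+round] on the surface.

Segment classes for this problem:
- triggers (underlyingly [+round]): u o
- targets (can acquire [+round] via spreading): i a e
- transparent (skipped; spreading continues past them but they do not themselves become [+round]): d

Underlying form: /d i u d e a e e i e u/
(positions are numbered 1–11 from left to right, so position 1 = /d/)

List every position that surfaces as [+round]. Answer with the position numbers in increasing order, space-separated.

From /u/ at 3 leftward: 2 /i/ → [+round]; 1 /d/ transparent; word edge.
From /u/ at 11 leftward: 10 /e/ → [+round]; 9 /i/ → [+round]; bound reached.
Targets with no active source: positions 5 6 7 8 stay [-round].

2 3 9 10 11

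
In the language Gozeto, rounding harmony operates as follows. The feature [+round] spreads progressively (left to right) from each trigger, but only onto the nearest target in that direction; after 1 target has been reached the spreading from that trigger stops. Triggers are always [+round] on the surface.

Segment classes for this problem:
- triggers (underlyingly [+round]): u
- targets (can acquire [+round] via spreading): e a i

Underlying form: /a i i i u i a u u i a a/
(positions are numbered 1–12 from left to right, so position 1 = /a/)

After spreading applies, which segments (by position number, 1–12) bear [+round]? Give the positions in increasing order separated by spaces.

From /u/ at 5 rightward: 6 /i/ → [+round]; bound reached.
From /u/ at 8 rightward: 9 /u/ is itself a trigger — this domain ends here.
From /u/ at 9 rightward: 10 /i/ → [+round]; bound reached.
Targets with no active source: positions 1 2 3 4 7 11 12 stay [-round].

5 6 8 9 10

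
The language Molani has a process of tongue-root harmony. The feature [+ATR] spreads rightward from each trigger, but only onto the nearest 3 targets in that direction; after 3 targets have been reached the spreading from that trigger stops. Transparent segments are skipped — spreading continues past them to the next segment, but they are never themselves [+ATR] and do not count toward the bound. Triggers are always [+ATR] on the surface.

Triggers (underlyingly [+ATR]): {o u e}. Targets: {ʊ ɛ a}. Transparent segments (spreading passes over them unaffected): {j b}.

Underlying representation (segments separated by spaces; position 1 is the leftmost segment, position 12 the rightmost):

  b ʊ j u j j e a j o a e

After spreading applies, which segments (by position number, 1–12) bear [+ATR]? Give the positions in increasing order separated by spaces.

From /u/ at 4 rightward: 5 /j/ transparent; 6 /j/ transparent; 7 /e/ is itself a trigger — this domain ends here.
From /e/ at 7 rightward: 8 /a/ → [+ATR]; 9 /j/ transparent; 10 /o/ is itself a trigger — this domain ends here.
From /o/ at 10 rightward: 11 /a/ → [+ATR]; 12 /e/ is itself a trigger — this domain ends here.
From /e/ at 12 rightward: word edge.
Target with no active source: position 2 stays [-ATR].

4 7 8 10 11 12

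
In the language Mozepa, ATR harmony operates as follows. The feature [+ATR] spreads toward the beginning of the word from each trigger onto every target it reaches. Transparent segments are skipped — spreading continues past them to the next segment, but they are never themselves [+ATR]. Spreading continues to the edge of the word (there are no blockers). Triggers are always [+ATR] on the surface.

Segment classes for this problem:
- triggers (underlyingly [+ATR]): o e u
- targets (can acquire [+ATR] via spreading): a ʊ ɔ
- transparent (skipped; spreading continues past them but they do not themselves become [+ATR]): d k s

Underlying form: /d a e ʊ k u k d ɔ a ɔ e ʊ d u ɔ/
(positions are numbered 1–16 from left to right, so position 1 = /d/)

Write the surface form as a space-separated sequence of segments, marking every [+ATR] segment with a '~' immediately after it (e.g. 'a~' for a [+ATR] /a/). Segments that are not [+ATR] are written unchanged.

From /e/ at 3 leftward: 2 /a/ → [+ATR]; 1 /d/ transparent; word edge.
From /u/ at 6 leftward: 5 /k/ transparent; 4 /ʊ/ → [+ATR]; 3 /e/ is itself a trigger — this domain ends here.
From /e/ at 12 leftward: 11 /ɔ/ → [+ATR]; 10 /a/ → [+ATR]; 9 /ɔ/ → [+ATR]; 8 /d/ transparent; 7 /k/ transparent; 6 /u/ is itself a trigger — this domain ends here.
From /u/ at 15 leftward: 14 /d/ transparent; 13 /ʊ/ → [+ATR]; 12 /e/ is itself a trigger — this domain ends here.
Target with no active source: position 16 stays [-ATR].
[+ATR] positions on the surface: 2 3 4 6 9 10 11 12 13 15.

d a~ e~ ʊ~ k u~ k d ɔ~ a~ ɔ~ e~ ʊ~ d u~ ɔ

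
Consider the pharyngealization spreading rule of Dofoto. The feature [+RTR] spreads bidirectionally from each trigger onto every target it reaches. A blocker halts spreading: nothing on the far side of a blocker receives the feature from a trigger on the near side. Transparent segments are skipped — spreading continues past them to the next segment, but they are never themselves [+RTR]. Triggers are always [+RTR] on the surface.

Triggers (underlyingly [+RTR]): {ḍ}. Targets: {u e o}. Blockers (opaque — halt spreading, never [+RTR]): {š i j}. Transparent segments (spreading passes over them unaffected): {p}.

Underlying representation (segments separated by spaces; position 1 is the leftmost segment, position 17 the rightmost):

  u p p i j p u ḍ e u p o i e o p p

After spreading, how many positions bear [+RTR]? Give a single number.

From /ḍ/ at 8 rightward: 9 /e/ → [+RTR]; 10 /u/ → [+RTR]; 11 /p/ transparent; 12 /o/ → [+RTR]; 13 /i/ blocks.
From /ḍ/ at 8 leftward: 7 /u/ → [+RTR]; 6 /p/ transparent; 5 /j/ blocks.
Targets with no active source: positions 1 14 15 stay [-emphatic].
[+RTR] positions on the surface: 7 8 9 10 12.

5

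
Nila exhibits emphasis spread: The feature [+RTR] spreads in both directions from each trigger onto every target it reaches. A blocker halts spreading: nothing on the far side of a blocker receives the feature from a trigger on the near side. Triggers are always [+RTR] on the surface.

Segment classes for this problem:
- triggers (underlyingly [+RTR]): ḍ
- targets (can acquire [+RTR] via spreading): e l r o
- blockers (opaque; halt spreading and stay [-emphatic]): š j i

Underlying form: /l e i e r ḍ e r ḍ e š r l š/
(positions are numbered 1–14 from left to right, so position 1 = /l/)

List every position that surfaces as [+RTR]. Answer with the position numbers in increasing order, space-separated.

From /ḍ/ at 6 rightward: 7 /e/ → [+RTR]; 8 /r/ → [+RTR]; 9 /ḍ/ is itself a trigger — this domain ends here.
From /ḍ/ at 6 leftward: 5 /r/ → [+RTR]; 4 /e/ → [+RTR]; 3 /i/ blocks.
From /ḍ/ at 9 rightward: 10 /e/ → [+RTR]; 11 /š/ blocks.
From /ḍ/ at 9 leftward: 8 /r/ → [+RTR]; 7 /e/ → [+RTR]; 6 /ḍ/ is itself a trigger — this domain ends here.
Targets with no active source: positions 1 2 12 13 stay [-emphatic].

4 5 6 7 8 9 10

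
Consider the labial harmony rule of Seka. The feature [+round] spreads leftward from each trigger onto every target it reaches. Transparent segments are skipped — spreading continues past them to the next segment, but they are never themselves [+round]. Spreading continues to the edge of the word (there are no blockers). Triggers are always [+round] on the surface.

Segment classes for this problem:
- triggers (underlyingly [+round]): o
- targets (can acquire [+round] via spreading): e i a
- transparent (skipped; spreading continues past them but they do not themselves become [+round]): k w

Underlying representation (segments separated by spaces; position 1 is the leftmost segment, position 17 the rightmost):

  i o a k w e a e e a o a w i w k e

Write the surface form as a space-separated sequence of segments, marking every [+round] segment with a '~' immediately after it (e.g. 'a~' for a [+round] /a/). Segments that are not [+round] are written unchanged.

From /o/ at 2 leftward: 1 /i/ → [+round]; word edge.
From /o/ at 11 leftward: 10 /a/ → [+round]; 9 /e/ → [+round]; 8 /e/ → [+round]; 7 /a/ → [+round]; 6 /e/ → [+round]; 5 /w/ transparent; 4 /k/ transparent; 3 /a/ → [+round]; 2 /o/ is itself a trigger — this domain ends here.
Targets with no active source: positions 12 14 17 stay [-round].
[+round] positions on the surface: 1 2 3 6 7 8 9 10 11.

i~ o~ a~ k w e~ a~ e~ e~ a~ o~ a w i w k e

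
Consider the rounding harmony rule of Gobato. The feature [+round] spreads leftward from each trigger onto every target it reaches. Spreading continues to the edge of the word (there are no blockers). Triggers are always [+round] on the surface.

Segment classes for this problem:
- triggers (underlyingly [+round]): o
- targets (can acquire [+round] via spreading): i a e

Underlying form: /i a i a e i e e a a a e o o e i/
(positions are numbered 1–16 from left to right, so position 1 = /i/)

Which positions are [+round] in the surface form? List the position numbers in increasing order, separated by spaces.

From /o/ at 13 leftward: 12 /e/ → [+round]; 11 /a/ → [+round]; 10 /a/ → [+round]; 9 /a/ → [+round]; 8 /e/ → [+round]; 7 /e/ → [+round]; 6 /i/ → [+round]; 5 /e/ → [+round]; 4 /a/ → [+round]; 3 /i/ → [+round]; 2 /a/ → [+round]; 1 /i/ → [+round]; word edge.
From /o/ at 14 leftward: 13 /o/ is itself a trigger — this domain ends here.
Targets with no active source: positions 15 16 stay [-round].

1 2 3 4 5 6 7 8 9 10 11 12 13 14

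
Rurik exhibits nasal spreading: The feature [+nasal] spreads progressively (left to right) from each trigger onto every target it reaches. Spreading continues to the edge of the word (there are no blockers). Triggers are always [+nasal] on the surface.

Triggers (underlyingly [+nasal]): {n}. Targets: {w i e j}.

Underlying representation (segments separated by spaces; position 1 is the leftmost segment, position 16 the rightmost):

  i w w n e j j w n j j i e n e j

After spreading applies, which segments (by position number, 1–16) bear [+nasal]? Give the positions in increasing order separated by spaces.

4 5 6 7 8 9 10 11 12 13 14 15 16

From /n/ at 4 rightward: 5 /e/ → [+nasal]; 6 /j/ → [+nasal]; 7 /j/ → [+nasal]; 8 /w/ → [+nasal]; 9 /n/ is itself a trigger — this domain ends here.
From /n/ at 9 rightward: 10 /j/ → [+nasal]; 11 /j/ → [+nasal]; 12 /i/ → [+nasal]; 13 /e/ → [+nasal]; 14 /n/ is itself a trigger — this domain ends here.
From /n/ at 14 rightward: 15 /e/ → [+nasal]; 16 /j/ → [+nasal]; word edge.
Targets with no active source: positions 1 2 3 stay [-nasal].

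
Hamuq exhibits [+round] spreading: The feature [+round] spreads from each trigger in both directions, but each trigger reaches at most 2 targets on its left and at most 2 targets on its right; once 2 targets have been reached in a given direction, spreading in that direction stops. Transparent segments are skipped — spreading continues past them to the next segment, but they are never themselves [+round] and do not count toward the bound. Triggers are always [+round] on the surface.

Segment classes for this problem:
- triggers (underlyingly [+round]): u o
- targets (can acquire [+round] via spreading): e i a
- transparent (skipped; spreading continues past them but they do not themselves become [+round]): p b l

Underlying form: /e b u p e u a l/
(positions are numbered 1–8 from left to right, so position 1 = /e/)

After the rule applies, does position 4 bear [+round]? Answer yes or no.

From /u/ at 3 rightward: 4 /p/ transparent; 5 /e/ → [+round]; 6 /u/ is itself a trigger — this domain ends here.
From /u/ at 3 leftward: 2 /b/ transparent; 1 /e/ → [+round]; word edge.
From /u/ at 6 rightward: 7 /a/ → [+round]; 8 /l/ transparent; word edge.
From /u/ at 6 leftward: 5 /e/ → [+round]; 4 /p/ transparent; 3 /u/ is itself a trigger — this domain ends here.
[+round] positions on the surface: 1 3 5 6 7.

no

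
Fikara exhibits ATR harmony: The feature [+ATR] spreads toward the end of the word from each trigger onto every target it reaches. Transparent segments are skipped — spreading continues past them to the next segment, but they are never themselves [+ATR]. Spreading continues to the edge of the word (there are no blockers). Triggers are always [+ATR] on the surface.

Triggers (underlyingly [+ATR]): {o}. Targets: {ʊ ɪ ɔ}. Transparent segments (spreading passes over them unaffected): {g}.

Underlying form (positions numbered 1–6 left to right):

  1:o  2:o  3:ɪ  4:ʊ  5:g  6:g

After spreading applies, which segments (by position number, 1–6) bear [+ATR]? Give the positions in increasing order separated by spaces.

1 2 3 4

From /o/ at 1 rightward: 2 /o/ is itself a trigger — this domain ends here.
From /o/ at 2 rightward: 3 /ɪ/ → [+ATR]; 4 /ʊ/ → [+ATR]; 5 /g/ transparent; 6 /g/ transparent; word edge.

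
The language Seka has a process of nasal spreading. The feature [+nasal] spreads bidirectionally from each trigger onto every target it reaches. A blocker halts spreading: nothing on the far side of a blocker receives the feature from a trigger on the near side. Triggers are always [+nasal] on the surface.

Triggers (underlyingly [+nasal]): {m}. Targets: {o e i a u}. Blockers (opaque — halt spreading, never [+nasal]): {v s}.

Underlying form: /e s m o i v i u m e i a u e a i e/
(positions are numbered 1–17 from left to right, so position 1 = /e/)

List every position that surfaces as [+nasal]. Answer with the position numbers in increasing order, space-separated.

From /m/ at 3 rightward: 4 /o/ → [+nasal]; 5 /i/ → [+nasal]; 6 /v/ blocks.
From /m/ at 3 leftward: 2 /s/ blocks.
From /m/ at 9 rightward: 10 /e/ → [+nasal]; 11 /i/ → [+nasal]; 12 /a/ → [+nasal]; 13 /u/ → [+nasal]; 14 /e/ → [+nasal]; 15 /a/ → [+nasal]; 16 /i/ → [+nasal]; 17 /e/ → [+nasal]; word edge.
From /m/ at 9 leftward: 8 /u/ → [+nasal]; 7 /i/ → [+nasal]; 6 /v/ blocks.
Target with no active source: position 1 stays [-nasal].

3 4 5 7 8 9 10 11 12 13 14 15 16 17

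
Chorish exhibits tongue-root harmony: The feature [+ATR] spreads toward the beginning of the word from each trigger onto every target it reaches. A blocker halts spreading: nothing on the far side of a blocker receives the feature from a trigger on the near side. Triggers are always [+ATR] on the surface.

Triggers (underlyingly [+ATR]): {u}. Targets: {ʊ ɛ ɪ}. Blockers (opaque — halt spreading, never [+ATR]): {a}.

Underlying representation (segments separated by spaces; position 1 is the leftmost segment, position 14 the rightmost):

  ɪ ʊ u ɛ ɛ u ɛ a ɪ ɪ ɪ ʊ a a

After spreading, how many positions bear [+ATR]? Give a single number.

6

From /u/ at 3 leftward: 2 /ʊ/ → [+ATR]; 1 /ɪ/ → [+ATR]; word edge.
From /u/ at 6 leftward: 5 /ɛ/ → [+ATR]; 4 /ɛ/ → [+ATR]; 3 /u/ is itself a trigger — this domain ends here.
Targets with no active source: positions 7 9 10 11 12 stay [-ATR].
[+ATR] positions on the surface: 1 2 3 4 5 6.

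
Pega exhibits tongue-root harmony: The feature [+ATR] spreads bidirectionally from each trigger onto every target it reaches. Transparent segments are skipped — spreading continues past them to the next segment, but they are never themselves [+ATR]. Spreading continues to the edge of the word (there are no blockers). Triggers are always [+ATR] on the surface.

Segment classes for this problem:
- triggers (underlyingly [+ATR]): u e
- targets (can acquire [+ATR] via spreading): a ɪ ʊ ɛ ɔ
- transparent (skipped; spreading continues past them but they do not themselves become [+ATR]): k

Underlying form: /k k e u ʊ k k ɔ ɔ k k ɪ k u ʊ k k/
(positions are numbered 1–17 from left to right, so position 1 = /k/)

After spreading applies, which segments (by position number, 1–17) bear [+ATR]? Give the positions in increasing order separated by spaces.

3 4 5 8 9 12 14 15

From /e/ at 3 rightward: 4 /u/ is itself a trigger — this domain ends here.
From /e/ at 3 leftward: 2 /k/ transparent; 1 /k/ transparent; word edge.
From /u/ at 4 rightward: 5 /ʊ/ → [+ATR]; 6 /k/ transparent; 7 /k/ transparent; 8 /ɔ/ → [+ATR]; 9 /ɔ/ → [+ATR]; 10 /k/ transparent; 11 /k/ transparent; 12 /ɪ/ → [+ATR]; 13 /k/ transparent; 14 /u/ is itself a trigger — this domain ends here.
From /u/ at 4 leftward: 3 /e/ is itself a trigger — this domain ends here.
From /u/ at 14 rightward: 15 /ʊ/ → [+ATR]; 16 /k/ transparent; 17 /k/ transparent; word edge.
From /u/ at 14 leftward: 13 /k/ transparent; 12 /ɪ/ → [+ATR]; 11 /k/ transparent; 10 /k/ transparent; 9 /ɔ/ → [+ATR]; 8 /ɔ/ → [+ATR]; 7 /k/ transparent; 6 /k/ transparent; 5 /ʊ/ → [+ATR]; 4 /u/ is itself a trigger — this domain ends here.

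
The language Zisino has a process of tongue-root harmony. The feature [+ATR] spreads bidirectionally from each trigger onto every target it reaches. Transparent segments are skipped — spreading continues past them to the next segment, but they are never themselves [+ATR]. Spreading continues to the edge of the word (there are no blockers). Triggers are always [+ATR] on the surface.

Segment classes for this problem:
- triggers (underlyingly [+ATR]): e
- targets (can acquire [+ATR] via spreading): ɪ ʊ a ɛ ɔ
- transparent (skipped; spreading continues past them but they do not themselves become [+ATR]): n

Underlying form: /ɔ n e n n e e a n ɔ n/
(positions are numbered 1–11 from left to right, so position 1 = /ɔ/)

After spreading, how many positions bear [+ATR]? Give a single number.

From /e/ at 3 rightward: 4 /n/ transparent; 5 /n/ transparent; 6 /e/ is itself a trigger — this domain ends here.
From /e/ at 3 leftward: 2 /n/ transparent; 1 /ɔ/ → [+ATR]; word edge.
From /e/ at 6 rightward: 7 /e/ is itself a trigger — this domain ends here.
From /e/ at 6 leftward: 5 /n/ transparent; 4 /n/ transparent; 3 /e/ is itself a trigger — this domain ends here.
From /e/ at 7 rightward: 8 /a/ → [+ATR]; 9 /n/ transparent; 10 /ɔ/ → [+ATR]; 11 /n/ transparent; word edge.
From /e/ at 7 leftward: 6 /e/ is itself a trigger — this domain ends here.
[+ATR] positions on the surface: 1 3 6 7 8 10.

6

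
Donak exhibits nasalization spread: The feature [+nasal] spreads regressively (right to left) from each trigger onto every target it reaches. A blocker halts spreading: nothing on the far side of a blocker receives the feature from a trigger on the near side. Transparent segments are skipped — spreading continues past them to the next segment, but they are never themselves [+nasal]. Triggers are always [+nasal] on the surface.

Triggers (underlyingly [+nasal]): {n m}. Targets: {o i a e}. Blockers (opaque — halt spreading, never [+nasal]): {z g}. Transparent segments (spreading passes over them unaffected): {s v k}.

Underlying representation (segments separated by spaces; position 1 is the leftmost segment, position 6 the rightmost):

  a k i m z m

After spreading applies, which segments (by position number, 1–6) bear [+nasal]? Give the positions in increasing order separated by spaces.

From /m/ at 4 leftward: 3 /i/ → [+nasal]; 2 /k/ transparent; 1 /a/ → [+nasal]; word edge.
From /m/ at 6 leftward: 5 /z/ blocks.

1 3 4 6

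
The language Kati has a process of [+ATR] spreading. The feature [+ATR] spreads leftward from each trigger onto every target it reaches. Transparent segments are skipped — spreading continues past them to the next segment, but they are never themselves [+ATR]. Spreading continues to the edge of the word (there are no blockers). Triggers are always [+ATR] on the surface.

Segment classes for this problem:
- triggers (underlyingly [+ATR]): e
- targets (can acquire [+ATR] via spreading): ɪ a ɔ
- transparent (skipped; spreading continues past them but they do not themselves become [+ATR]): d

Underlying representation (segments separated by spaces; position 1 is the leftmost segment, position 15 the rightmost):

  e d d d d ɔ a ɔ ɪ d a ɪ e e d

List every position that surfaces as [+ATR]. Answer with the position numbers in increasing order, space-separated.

1 6 7 8 9 11 12 13 14

From /e/ at 1 leftward: word edge.
From /e/ at 13 leftward: 12 /ɪ/ → [+ATR]; 11 /a/ → [+ATR]; 10 /d/ transparent; 9 /ɪ/ → [+ATR]; 8 /ɔ/ → [+ATR]; 7 /a/ → [+ATR]; 6 /ɔ/ → [+ATR]; 5 /d/ transparent; 4 /d/ transparent; 3 /d/ transparent; 2 /d/ transparent; 1 /e/ is itself a trigger — this domain ends here.
From /e/ at 14 leftward: 13 /e/ is itself a trigger — this domain ends here.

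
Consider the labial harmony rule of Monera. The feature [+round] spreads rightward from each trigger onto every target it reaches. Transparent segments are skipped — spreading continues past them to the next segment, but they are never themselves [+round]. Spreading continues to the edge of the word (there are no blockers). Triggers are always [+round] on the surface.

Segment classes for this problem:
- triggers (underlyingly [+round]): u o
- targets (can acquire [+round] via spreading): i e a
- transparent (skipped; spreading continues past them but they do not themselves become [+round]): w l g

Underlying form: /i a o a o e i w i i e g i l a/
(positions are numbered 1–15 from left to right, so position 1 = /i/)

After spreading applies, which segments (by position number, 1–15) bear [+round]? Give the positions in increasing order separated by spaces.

3 4 5 6 7 9 10 11 13 15

From /o/ at 3 rightward: 4 /a/ → [+round]; 5 /o/ is itself a trigger — this domain ends here.
From /o/ at 5 rightward: 6 /e/ → [+round]; 7 /i/ → [+round]; 8 /w/ transparent; 9 /i/ → [+round]; 10 /i/ → [+round]; 11 /e/ → [+round]; 12 /g/ transparent; 13 /i/ → [+round]; 14 /l/ transparent; 15 /a/ → [+round]; word edge.
Targets with no active source: positions 1 2 stay [-round].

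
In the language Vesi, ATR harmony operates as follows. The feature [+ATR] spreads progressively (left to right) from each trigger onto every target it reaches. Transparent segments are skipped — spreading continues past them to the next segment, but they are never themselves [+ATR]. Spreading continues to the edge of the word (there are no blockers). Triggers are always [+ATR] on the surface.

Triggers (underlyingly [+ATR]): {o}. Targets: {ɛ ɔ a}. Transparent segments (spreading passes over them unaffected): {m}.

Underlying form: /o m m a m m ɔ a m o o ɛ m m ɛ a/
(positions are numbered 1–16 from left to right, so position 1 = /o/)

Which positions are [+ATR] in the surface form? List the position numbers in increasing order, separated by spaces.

From /o/ at 1 rightward: 2 /m/ transparent; 3 /m/ transparent; 4 /a/ → [+ATR]; 5 /m/ transparent; 6 /m/ transparent; 7 /ɔ/ → [+ATR]; 8 /a/ → [+ATR]; 9 /m/ transparent; 10 /o/ is itself a trigger — this domain ends here.
From /o/ at 10 rightward: 11 /o/ is itself a trigger — this domain ends here.
From /o/ at 11 rightward: 12 /ɛ/ → [+ATR]; 13 /m/ transparent; 14 /m/ transparent; 15 /ɛ/ → [+ATR]; 16 /a/ → [+ATR]; word edge.

1 4 7 8 10 11 12 15 16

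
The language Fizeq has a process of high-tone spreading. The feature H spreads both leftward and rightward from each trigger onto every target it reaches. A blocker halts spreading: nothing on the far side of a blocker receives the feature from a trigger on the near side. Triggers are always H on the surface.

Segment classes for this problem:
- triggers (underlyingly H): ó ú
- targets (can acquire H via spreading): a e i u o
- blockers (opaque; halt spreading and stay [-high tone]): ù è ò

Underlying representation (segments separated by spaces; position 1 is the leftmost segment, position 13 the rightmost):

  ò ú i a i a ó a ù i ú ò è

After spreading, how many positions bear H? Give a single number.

From /ú/ at 2 rightward: 3 /i/ → H; 4 /a/ → H; 5 /i/ → H; 6 /a/ → H; 7 /ó/ is itself a trigger — this domain ends here.
From /ú/ at 2 leftward: 1 /ò/ blocks.
From /ó/ at 7 rightward: 8 /a/ → H; 9 /ù/ blocks.
From /ó/ at 7 leftward: 6 /a/ → H; 5 /i/ → H; 4 /a/ → H; 3 /i/ → H; 2 /ú/ is itself a trigger — this domain ends here.
From /ú/ at 11 rightward: 12 /ò/ blocks.
From /ú/ at 11 leftward: 10 /i/ → H; 9 /ù/ blocks.
H positions on the surface: 2 3 4 5 6 7 8 10 11.

9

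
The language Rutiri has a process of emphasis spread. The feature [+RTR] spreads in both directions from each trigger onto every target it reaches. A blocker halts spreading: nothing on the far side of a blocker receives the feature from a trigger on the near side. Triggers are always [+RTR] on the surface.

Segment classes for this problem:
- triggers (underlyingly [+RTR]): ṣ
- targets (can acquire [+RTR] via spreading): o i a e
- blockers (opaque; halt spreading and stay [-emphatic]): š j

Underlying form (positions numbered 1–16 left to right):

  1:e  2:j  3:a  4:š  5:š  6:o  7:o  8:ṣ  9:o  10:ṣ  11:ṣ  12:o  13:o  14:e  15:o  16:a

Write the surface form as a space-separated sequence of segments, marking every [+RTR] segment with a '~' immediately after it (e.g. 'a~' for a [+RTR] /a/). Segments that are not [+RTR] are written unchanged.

e j a š š o~ o~ ṣ~ o~ ṣ~ ṣ~ o~ o~ e~ o~ a~

From /ṣ/ at 8 rightward: 9 /o/ → [+RTR]; 10 /ṣ/ is itself a trigger — this domain ends here.
From /ṣ/ at 8 leftward: 7 /o/ → [+RTR]; 6 /o/ → [+RTR]; 5 /š/ blocks.
From /ṣ/ at 10 rightward: 11 /ṣ/ is itself a trigger — this domain ends here.
From /ṣ/ at 10 leftward: 9 /o/ → [+RTR]; 8 /ṣ/ is itself a trigger — this domain ends here.
From /ṣ/ at 11 rightward: 12 /o/ → [+RTR]; 13 /o/ → [+RTR]; 14 /e/ → [+RTR]; 15 /o/ → [+RTR]; 16 /a/ → [+RTR]; word edge.
From /ṣ/ at 11 leftward: 10 /ṣ/ is itself a trigger — this domain ends here.
Targets with no active source: positions 1 3 stay [-emphatic].
[+RTR] positions on the surface: 6 7 8 9 10 11 12 13 14 15 16.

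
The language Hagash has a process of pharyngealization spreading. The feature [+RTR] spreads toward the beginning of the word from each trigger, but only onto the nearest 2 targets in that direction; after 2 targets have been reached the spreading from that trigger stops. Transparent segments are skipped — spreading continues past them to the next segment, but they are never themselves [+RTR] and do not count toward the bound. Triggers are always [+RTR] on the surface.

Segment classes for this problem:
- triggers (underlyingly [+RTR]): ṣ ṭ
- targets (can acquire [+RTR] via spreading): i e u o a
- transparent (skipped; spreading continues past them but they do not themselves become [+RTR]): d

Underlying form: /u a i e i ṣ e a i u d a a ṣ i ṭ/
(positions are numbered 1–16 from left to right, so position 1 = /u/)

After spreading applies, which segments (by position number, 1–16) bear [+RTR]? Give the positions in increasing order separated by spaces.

4 5 6 12 13 14 15 16

From /ṣ/ at 6 leftward: 5 /i/ → [+RTR]; 4 /e/ → [+RTR]; bound reached.
From /ṣ/ at 14 leftward: 13 /a/ → [+RTR]; 12 /a/ → [+RTR]; bound reached.
From /ṭ/ at 16 leftward: 15 /i/ → [+RTR]; 14 /ṣ/ is itself a trigger — this domain ends here.
Targets with no active source: positions 1 2 3 7 8 9 10 stay [-emphatic].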